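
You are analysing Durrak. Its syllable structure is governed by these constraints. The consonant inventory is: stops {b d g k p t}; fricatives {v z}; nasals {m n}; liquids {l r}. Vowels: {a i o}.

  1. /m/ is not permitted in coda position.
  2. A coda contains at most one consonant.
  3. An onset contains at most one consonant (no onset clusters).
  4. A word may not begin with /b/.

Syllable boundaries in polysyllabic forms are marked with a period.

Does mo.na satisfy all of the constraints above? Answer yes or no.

mo.na — σ1 onset /m/, coda /∅/ ok; σ2 onset /n/, coda /∅/ ok → phonotactically legal

yes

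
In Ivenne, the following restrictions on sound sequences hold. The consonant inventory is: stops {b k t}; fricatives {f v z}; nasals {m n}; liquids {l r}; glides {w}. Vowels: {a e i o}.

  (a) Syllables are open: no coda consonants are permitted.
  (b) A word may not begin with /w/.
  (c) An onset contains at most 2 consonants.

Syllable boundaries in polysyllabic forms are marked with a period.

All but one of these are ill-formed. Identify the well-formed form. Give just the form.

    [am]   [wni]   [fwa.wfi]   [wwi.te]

[fwa.wfi]

[am] — violates constraint (a): syllable 1 coda /m/ has 1 consonant (> 0) → ill-formed
[wni] — violates constraint (b): word begins with /w/ → ill-formed
[fwa.wfi] — σ1 onset /fw/ (2C), coda /∅/ ok; σ2 onset /wf/ (2C), coda /∅/ ok → well-formed
[wwi.te] — violates constraint (b): word begins with /w/ → ill-formed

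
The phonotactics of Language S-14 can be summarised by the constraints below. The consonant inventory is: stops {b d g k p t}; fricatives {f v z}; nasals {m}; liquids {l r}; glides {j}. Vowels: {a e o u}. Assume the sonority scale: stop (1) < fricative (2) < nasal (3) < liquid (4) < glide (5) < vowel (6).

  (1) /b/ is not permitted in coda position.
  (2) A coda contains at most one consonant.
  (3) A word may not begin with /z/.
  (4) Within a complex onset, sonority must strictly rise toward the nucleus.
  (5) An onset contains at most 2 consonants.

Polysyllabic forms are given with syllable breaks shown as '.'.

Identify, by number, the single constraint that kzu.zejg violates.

2

kzu.zejg: syllable 2 coda /jg/ has 2 consonants (> 1).
This is a violation of constraint 2: "A coda contains at most one consonant."
The remaining constraints (1, 3, 4, 5) are satisfied.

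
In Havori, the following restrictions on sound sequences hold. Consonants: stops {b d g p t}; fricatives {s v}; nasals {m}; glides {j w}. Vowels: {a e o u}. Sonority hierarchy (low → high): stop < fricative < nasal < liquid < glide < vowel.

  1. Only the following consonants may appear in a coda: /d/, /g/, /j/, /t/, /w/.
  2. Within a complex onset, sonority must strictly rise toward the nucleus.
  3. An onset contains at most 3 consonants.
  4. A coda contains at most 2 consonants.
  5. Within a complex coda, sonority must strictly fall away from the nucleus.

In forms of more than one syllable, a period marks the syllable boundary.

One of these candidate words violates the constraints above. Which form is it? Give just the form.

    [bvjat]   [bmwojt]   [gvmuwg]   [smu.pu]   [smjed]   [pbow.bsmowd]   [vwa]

[bvjat] — σ1 onset /bvj/ (1→2→5 rises), coda /t/ ok → licit
[bmwojt] — σ1 onset /bmw/ (1→3→5 rises), coda /jt/ (5→1 falls) ok → licit
[gvmuwg] — σ1 onset /gvm/ (1→2→3 rises), coda /wg/ (5→1 falls) ok → licit
[smu.pu] — σ1 onset /sm/ (2→3 rises), coda /∅/ ok; σ2 onset /p/, coda /∅/ ok → licit
[smjed] — σ1 onset /smj/ (2→3→5 rises), coda /d/ ok → licit
[pbow.bsmowd] — violates constraint 2: syllable 1 onset /pb/: /p/ (stop, 1) → /b/ (stop, 1) does not rise → illicit
[vwa] — σ1 onset /vw/ (2→5 rises), coda /∅/ ok → licit

[pbow.bsmowd]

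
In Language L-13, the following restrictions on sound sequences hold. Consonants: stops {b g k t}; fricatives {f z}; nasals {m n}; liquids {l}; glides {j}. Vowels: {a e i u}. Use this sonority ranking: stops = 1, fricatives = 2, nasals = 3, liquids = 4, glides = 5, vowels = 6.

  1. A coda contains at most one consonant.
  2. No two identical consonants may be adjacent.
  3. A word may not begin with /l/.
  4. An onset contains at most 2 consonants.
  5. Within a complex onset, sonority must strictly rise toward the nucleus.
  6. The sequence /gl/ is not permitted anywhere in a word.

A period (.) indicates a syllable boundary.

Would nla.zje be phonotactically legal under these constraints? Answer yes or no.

yes

nla.zje — σ1 onset /nl/ (3→4 rises), coda /∅/ ok; σ2 onset /zj/ (2→5 rises), coda /∅/ ok → phonotactically legal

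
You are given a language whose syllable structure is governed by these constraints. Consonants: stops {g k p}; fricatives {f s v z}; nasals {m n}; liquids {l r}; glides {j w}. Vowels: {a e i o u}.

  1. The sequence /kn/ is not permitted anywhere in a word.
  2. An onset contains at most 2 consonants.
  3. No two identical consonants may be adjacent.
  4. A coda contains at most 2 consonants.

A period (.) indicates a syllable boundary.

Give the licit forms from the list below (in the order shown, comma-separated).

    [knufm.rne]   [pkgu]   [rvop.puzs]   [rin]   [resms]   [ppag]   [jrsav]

[knufm.rne] — violates constraint 1: contains banned sequence /kn/ → illicit
[pkgu] — violates constraint 2: syllable 1 onset /pkg/ has 3 consonants (> 2) → illicit
[rvop.puzs] — violates constraint 3: adjacent identical consonants /pp/ → illicit
[rin] — σ1 onset /r/, coda /n/ ok → licit
[resms] — violates constraint 4: syllable 1 coda /sms/ has 3 consonants (> 2) → illicit
[ppag] — violates constraint 3: adjacent identical consonants /pp/ → illicit
[jrsav] — violates constraint 2: syllable 1 onset /jrs/ has 3 consonants (> 2) → illicit

[rin]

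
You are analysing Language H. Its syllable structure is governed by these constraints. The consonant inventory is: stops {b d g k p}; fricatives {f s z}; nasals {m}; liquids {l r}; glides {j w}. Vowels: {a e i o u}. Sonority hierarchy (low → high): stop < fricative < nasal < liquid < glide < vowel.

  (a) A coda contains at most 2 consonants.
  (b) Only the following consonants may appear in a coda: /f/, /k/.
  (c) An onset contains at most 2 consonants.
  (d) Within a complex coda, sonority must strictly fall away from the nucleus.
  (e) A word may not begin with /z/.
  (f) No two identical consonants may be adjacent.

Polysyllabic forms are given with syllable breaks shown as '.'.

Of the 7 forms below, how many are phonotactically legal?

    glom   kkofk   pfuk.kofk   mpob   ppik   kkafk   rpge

glom — violates constraint (b): syllable 1 coda contains /m/, which is not a licensed coda consonant → phonotactically illegal
kkofk — violates constraint (f): adjacent identical consonants /kk/ → phonotactically illegal
pfuk.kofk — violates constraint (f): adjacent identical consonants /kk/ → phonotactically illegal
mpob — violates constraint (b): syllable 1 coda contains /b/, which is not a licensed coda consonant → phonotactically illegal
ppik — violates constraint (f): adjacent identical consonants /pp/ → phonotactically illegal
kkafk — violates constraint (f): adjacent identical consonants /kk/ → phonotactically illegal
rpge — violates constraint (c): syllable 1 onset /rpg/ has 3 consonants (> 2) → phonotactically illegal
No form is phonotactically legal → 0.

0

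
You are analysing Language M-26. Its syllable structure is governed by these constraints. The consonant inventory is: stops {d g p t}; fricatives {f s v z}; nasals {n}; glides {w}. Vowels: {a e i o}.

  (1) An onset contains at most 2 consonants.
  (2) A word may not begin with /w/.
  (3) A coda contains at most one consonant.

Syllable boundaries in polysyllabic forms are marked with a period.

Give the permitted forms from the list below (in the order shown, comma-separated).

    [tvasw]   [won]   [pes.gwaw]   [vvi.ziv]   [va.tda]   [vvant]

[pes.gwaw], [vvi.ziv], [va.tda]

[tvasw] — violates constraint 3: syllable 1 coda /sw/ has 2 consonants (> 1) → not permitted
[won] — violates constraint 2: word begins with /w/ → not permitted
[pes.gwaw] — σ1 onset /p/, coda /s/ ok; σ2 onset /gw/ (2C), coda /w/ ok → permitted
[vvi.ziv] — σ1 onset /vv/ (2C), coda /∅/ ok; σ2 onset /z/, coda /v/ ok → permitted
[va.tda] — σ1 onset /v/, coda /∅/ ok; σ2 onset /td/ (2C), coda /∅/ ok → permitted
[vvant] — violates constraint 3: syllable 1 coda /nt/ has 2 consonants (> 1) → not permitted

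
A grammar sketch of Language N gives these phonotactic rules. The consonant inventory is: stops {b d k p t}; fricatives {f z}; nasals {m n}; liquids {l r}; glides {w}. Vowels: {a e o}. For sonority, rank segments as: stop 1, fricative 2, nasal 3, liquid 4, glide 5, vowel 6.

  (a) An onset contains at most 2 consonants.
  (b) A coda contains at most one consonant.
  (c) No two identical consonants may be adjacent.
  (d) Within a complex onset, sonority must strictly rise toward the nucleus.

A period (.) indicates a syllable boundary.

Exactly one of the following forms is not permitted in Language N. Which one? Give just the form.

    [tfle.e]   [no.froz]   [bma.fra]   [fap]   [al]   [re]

[tfle.e]

[tfle.e] — violates constraint (a): syllable 1 onset /tfl/ has 3 consonants (> 2) → not permitted
[no.froz] — σ1 onset /n/, coda /∅/ ok; σ2 onset /fr/ (2→4 rises), coda /z/ ok → permitted
[bma.fra] — σ1 onset /bm/ (1→3 rises), coda /∅/ ok; σ2 onset /fr/ (2→4 rises), coda /∅/ ok → permitted
[fap] — σ1 onset /f/, coda /p/ ok → permitted
[al] — σ1 onset /∅/, coda /l/ ok → permitted
[re] — σ1 onset /r/, coda /∅/ ok → permitted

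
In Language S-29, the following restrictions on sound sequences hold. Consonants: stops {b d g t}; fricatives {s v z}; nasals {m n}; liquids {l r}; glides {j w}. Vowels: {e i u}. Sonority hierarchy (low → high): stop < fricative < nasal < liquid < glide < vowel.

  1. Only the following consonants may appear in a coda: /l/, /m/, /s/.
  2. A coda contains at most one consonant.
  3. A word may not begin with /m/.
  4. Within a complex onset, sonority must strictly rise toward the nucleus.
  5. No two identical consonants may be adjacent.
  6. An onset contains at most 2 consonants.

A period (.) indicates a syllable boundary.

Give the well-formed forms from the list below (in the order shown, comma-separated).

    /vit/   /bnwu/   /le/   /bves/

/vit/ — violates constraint 1: syllable 1 coda contains /t/, which is not a licensed coda consonant → ill-formed
/bnwu/ — violates constraint 6: syllable 1 onset /bnw/ has 3 consonants (> 2) → ill-formed
/le/ — σ1 onset /l/, coda /∅/ ok → well-formed
/bves/ — σ1 onset /bv/ (1→2 rises), coda /s/ ok → well-formed

/le/, /bves/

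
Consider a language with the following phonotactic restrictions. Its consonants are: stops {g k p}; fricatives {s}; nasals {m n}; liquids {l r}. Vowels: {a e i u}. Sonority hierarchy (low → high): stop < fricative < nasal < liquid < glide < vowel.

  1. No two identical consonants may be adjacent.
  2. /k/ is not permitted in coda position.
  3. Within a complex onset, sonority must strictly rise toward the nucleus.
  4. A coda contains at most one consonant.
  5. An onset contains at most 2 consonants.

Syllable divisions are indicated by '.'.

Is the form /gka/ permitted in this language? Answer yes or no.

no

/gka/ — violates constraint 3: syllable 1 onset /gk/: /g/ (stop, 1) → /k/ (stop, 1) does not rise → not permitted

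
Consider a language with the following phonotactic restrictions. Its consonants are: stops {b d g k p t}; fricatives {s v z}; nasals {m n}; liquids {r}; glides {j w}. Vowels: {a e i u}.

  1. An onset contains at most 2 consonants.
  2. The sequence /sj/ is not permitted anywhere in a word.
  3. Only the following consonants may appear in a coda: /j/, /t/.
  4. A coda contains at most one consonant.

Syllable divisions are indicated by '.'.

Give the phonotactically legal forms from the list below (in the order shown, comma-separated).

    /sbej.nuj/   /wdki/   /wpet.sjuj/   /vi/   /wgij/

/sbej.nuj/ — σ1 onset /sb/ (2C), coda /j/ ok; σ2 onset /n/, coda /j/ ok → phonotactically legal
/wdki/ — violates constraint 1: syllable 1 onset /wdk/ has 3 consonants (> 2) → phonotactically illegal
/wpet.sjuj/ — violates constraint 2: contains banned sequence /sj/ → phonotactically illegal
/vi/ — σ1 onset /v/, coda /∅/ ok → phonotactically legal
/wgij/ — σ1 onset /wg/ (2C), coda /j/ ok → phonotactically legal

/sbej.nuj/, /vi/, /wgij/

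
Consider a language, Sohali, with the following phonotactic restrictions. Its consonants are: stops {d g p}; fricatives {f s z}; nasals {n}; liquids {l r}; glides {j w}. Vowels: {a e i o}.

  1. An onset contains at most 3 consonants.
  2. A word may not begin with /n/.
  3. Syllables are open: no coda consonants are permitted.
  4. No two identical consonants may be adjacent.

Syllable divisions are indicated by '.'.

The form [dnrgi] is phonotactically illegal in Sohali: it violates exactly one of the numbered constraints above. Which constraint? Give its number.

[dnrgi]: syllable 1 onset /dnrg/ has 4 consonants (> 3).
This is a violation of constraint 1: "An onset contains at most 3 consonants."
The remaining constraints (2, 3, 4) are satisfied.

1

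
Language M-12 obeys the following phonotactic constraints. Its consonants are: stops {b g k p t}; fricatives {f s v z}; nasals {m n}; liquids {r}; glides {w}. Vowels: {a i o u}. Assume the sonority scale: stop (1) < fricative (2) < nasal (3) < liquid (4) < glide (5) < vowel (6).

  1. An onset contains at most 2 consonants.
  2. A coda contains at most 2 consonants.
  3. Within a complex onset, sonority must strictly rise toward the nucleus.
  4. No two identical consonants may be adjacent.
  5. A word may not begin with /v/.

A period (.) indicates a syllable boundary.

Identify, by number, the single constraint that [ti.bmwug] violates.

1

[ti.bmwug]: syllable 2 onset /bmw/ has 3 consonants (> 2).
This is a violation of constraint 1: "An onset contains at most 2 consonants."
The remaining constraints (2, 3, 4, 5) are satisfied.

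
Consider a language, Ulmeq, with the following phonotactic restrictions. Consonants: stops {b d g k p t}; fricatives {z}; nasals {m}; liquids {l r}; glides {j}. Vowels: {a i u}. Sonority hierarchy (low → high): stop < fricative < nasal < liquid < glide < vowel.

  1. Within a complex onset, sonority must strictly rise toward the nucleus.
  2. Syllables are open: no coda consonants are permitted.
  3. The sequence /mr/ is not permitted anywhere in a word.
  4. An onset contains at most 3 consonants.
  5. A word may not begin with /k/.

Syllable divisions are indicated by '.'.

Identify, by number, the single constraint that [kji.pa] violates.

5

[kji.pa]: word begins with /k/.
This is a violation of constraint 5: "A word may not begin with /k/."
The remaining constraints (1, 2, 3, 4) are satisfied.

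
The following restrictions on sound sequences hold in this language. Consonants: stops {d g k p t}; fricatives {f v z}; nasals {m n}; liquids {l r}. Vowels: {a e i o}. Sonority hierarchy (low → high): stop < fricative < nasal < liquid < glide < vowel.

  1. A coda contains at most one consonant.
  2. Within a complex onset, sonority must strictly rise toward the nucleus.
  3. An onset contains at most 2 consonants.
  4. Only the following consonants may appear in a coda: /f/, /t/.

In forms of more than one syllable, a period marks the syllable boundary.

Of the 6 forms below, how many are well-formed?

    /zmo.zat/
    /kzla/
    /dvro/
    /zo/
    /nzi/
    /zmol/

/zmo.zat/ — σ1 onset /zm/ (2→3 rises), coda /∅/ ok; σ2 onset /z/, coda /t/ ok → well-formed
/kzla/ — violates constraint 3: syllable 1 onset /kzl/ has 3 consonants (> 2) → ill-formed
/dvro/ — violates constraint 3: syllable 1 onset /dvr/ has 3 consonants (> 2) → ill-formed
/zo/ — σ1 onset /z/, coda /∅/ ok → well-formed
/nzi/ — violates constraint 2: syllable 1 onset /nz/: /n/ (nasal, 3) → /z/ (fricative, 2) does not rise → ill-formed
/zmol/ — violates constraint 4: syllable 1 coda contains /l/, which is not a licensed coda consonant → ill-formed
Well-formed: /zmo.zat/, /zo/ → 2.

2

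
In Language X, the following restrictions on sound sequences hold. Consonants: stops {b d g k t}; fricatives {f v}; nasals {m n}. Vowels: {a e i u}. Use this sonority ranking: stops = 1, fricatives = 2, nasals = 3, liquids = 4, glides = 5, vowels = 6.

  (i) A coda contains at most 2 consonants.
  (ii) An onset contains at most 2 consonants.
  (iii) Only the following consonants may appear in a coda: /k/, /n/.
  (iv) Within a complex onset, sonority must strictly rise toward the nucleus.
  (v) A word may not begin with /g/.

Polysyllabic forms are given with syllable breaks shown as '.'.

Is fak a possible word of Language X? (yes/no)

fak — σ1 onset /f/, coda /k/ ok → permitted

yes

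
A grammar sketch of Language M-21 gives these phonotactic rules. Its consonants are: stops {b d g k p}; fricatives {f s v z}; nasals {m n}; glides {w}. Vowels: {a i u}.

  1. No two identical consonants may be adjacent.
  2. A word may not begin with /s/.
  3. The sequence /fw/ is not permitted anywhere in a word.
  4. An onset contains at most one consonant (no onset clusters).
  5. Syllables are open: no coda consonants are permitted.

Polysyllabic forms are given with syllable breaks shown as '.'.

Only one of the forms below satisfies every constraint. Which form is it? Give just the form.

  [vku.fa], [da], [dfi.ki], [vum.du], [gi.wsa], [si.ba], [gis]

[da]

[vku.fa] — violates constraint 4: syllable 1 onset /vk/ has 2 consonants (> 1) → phonotactically illegal
[da] — σ1 onset /d/, coda /∅/ ok → phonotactically legal
[dfi.ki] — violates constraint 4: syllable 1 onset /df/ has 2 consonants (> 1) → phonotactically illegal
[vum.du] — violates constraint 5: syllable 1 coda /m/ has 1 consonant (> 0) → phonotactically illegal
[gi.wsa] — violates constraint 4: syllable 2 onset /ws/ has 2 consonants (> 1) → phonotactically illegal
[si.ba] — violates constraint 2: word begins with /s/ → phonotactically illegal
[gis] — violates constraint 5: syllable 1 coda /s/ has 1 consonant (> 0) → phonotactically illegal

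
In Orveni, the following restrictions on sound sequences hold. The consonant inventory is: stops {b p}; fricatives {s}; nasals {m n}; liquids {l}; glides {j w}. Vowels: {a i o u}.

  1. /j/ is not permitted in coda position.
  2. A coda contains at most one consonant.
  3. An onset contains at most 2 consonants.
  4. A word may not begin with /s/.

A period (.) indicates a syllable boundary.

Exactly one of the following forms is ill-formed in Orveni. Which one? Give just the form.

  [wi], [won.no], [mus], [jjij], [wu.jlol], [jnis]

[wi] — σ1 onset /w/, coda /∅/ ok → well-formed
[won.no] — σ1 onset /w/, coda /n/ ok; σ2 onset /n/, coda /∅/ ok → well-formed
[mus] — σ1 onset /m/, coda /s/ ok → well-formed
[jjij] — violates constraint 1: syllable 1 coda contains /j/ → ill-formed
[wu.jlol] — σ1 onset /w/, coda /∅/ ok; σ2 onset /jl/ (2C), coda /l/ ok → well-formed
[jnis] — σ1 onset /jn/ (2C), coda /s/ ok → well-formed

[jjij]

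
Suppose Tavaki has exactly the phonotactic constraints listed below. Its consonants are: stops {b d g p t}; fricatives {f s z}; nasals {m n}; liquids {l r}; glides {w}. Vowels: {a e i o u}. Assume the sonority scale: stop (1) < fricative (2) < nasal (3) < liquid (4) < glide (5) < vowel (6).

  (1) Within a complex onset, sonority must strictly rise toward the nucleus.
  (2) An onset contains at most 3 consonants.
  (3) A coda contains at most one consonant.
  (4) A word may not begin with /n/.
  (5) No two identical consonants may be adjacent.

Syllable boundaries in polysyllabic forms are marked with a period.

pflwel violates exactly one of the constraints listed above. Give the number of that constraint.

pflwel: syllable 1 onset /pflw/ has 4 consonants (> 3).
This is a violation of constraint 2: "An onset contains at most 3 consonants."
The remaining constraints (1, 3, 4, 5) are satisfied.

2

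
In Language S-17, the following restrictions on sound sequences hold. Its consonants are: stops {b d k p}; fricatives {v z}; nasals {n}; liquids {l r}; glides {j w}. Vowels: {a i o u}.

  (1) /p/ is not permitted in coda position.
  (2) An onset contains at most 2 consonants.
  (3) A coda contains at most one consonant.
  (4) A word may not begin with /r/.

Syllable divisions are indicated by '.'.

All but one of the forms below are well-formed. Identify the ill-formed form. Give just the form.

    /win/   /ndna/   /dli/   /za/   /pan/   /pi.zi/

/ndna/

/win/ — σ1 onset /w/, coda /n/ ok → well-formed
/ndna/ — violates constraint 2: syllable 1 onset /ndn/ has 3 consonants (> 2) → ill-formed
/dli/ — σ1 onset /dl/ (2C), coda /∅/ ok → well-formed
/za/ — σ1 onset /z/, coda /∅/ ok → well-formed
/pan/ — σ1 onset /p/, coda /n/ ok → well-formed
/pi.zi/ — σ1 onset /p/, coda /∅/ ok; σ2 onset /z/, coda /∅/ ok → well-formed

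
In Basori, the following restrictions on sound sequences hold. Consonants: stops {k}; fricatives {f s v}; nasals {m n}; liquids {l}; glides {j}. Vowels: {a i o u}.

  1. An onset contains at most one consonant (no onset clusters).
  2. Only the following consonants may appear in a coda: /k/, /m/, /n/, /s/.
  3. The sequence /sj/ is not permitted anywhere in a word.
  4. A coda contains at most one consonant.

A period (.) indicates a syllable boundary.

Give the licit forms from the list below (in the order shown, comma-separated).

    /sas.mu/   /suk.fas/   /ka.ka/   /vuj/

/sas.mu/ — σ1 onset /s/, coda /s/ ok; σ2 onset /m/, coda /∅/ ok → licit
/suk.fas/ — σ1 onset /s/, coda /k/ ok; σ2 onset /f/, coda /s/ ok → licit
/ka.ka/ — σ1 onset /k/, coda /∅/ ok; σ2 onset /k/, coda /∅/ ok → licit
/vuj/ — violates constraint 2: syllable 1 coda contains /j/, which is not a licensed coda consonant → illicit

/sas.mu/, /suk.fas/, /ka.ka/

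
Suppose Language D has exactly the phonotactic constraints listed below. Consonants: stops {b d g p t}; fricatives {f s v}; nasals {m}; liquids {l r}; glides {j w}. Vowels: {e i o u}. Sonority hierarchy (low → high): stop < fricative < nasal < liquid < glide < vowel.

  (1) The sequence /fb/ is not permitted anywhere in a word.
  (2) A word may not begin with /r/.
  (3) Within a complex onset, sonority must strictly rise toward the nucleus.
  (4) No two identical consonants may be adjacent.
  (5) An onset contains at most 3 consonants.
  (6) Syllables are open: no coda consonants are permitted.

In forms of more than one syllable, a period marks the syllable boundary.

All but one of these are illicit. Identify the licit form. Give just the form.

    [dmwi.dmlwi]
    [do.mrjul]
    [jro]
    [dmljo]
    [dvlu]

[dmwi.dmlwi] — violates constraint 5: syllable 2 onset /dmlw/ has 4 consonants (> 3) → illicit
[do.mrjul] — violates constraint 6: syllable 2 coda /l/ has 1 consonant (> 0) → illicit
[jro] — violates constraint 3: syllable 1 onset /jr/: /j/ (glide, 5) → /r/ (liquid, 4) does not rise → illicit
[dmljo] — violates constraint 5: syllable 1 onset /dmlj/ has 4 consonants (> 3) → illicit
[dvlu] — σ1 onset /dvl/ (1→2→4 rises), coda /∅/ ok → licit

[dvlu]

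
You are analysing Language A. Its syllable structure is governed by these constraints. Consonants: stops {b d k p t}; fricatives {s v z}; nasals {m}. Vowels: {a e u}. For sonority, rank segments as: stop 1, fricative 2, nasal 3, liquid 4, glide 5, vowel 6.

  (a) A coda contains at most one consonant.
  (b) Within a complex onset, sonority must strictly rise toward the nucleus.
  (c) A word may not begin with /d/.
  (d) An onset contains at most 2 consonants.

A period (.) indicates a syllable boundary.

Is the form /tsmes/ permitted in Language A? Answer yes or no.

no

/tsmes/ — violates constraint (d): syllable 1 onset /tsm/ has 3 consonants (> 2) → not permitted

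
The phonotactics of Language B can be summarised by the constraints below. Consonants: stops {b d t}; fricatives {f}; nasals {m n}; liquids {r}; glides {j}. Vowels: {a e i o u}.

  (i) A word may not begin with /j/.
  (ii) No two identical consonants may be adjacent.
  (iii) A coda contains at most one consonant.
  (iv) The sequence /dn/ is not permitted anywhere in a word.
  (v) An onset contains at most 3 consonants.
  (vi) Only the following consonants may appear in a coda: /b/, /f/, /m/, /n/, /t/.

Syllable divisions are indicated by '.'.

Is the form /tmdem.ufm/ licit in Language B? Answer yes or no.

no

/tmdem.ufm/ — violates constraint (iii): syllable 2 coda /fm/ has 2 consonants (> 1) → illicit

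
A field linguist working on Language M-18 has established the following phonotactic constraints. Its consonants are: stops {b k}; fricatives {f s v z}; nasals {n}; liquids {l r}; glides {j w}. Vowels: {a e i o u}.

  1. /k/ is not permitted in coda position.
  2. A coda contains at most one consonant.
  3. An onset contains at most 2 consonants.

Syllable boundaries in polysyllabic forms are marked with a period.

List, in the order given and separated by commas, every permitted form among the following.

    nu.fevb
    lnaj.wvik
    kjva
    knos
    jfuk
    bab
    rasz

knos, bab

nu.fevb — violates constraint 2: syllable 2 coda /vb/ has 2 consonants (> 1) → not permitted
lnaj.wvik — violates constraint 1: syllable 2 coda contains /k/ → not permitted
kjva — violates constraint 3: syllable 1 onset /kjv/ has 3 consonants (> 2) → not permitted
knos — σ1 onset /kn/ (2C), coda /s/ ok → permitted
jfuk — violates constraint 1: syllable 1 coda contains /k/ → not permitted
bab — σ1 onset /b/, coda /b/ ok → permitted
rasz — violates constraint 2: syllable 1 coda /sz/ has 2 consonants (> 1) → not permitted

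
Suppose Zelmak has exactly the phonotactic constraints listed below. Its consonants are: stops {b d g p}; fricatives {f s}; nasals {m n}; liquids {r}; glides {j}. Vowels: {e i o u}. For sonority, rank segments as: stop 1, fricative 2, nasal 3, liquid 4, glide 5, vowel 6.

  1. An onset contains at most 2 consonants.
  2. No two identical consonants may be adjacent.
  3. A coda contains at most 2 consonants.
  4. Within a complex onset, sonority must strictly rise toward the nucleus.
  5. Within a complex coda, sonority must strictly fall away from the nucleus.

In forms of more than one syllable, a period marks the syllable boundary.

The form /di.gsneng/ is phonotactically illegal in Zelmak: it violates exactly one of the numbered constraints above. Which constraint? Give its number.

/di.gsneng/: syllable 2 onset /gsn/ has 3 consonants (> 2).
This is a violation of constraint 1: "An onset contains at most 2 consonants."
The remaining constraints (2, 3, 4, 5) are satisfied.

1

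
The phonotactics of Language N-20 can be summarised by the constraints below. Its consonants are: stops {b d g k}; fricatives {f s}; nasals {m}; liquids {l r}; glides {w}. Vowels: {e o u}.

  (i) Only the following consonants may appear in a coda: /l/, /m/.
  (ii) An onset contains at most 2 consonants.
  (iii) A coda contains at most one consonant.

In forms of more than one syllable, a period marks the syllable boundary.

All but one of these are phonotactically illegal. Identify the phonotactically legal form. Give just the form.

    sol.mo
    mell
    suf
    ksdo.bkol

sol.mo

sol.mo — σ1 onset /s/, coda /l/ ok; σ2 onset /m/, coda /∅/ ok → phonotactically legal
mell — violates constraint (iii): syllable 1 coda /ll/ has 2 consonants (> 1) → phonotactically illegal
suf — violates constraint (i): syllable 1 coda contains /f/, which is not a licensed coda consonant → phonotactically illegal
ksdo.bkol — violates constraint (ii): syllable 1 onset /ksd/ has 3 consonants (> 2) → phonotactically illegal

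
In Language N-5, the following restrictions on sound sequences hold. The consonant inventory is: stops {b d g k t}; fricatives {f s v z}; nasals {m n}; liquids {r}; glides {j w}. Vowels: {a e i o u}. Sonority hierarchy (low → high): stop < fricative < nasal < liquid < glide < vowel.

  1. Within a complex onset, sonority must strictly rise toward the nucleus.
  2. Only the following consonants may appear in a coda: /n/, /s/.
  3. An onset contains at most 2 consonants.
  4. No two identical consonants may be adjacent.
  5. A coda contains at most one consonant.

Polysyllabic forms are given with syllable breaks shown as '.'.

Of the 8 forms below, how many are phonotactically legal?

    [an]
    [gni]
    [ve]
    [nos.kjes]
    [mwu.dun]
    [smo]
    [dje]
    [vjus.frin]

8

[an] — σ1 onset /∅/, coda /n/ ok → phonotactically legal
[gni] — σ1 onset /gn/ (1→3 rises), coda /∅/ ok → phonotactically legal
[ve] — σ1 onset /v/, coda /∅/ ok → phonotactically legal
[nos.kjes] — σ1 onset /n/, coda /s/ ok; σ2 onset /kj/ (1→5 rises), coda /s/ ok → phonotactically legal
[mwu.dun] — σ1 onset /mw/ (3→5 rises), coda /∅/ ok; σ2 onset /d/, coda /n/ ok → phonotactically legal
[smo] — σ1 onset /sm/ (2→3 rises), coda /∅/ ok → phonotactically legal
[dje] — σ1 onset /dj/ (1→5 rises), coda /∅/ ok → phonotactically legal
[vjus.frin] — σ1 onset /vj/ (2→5 rises), coda /s/ ok; σ2 onset /fr/ (2→4 rises), coda /n/ ok → phonotactically legal
Phonotactically legal: [an], [gni], [ve], [nos.kjes], [mwu.dun], [smo], [dje], [vjus.frin] → 8.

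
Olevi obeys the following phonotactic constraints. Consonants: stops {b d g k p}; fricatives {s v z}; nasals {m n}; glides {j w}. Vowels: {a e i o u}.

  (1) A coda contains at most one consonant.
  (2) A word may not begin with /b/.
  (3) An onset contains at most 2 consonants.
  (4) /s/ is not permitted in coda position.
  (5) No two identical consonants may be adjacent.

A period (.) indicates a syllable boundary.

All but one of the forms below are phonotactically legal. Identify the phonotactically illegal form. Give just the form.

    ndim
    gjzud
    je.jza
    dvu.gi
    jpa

ndim — σ1 onset /nd/ (2C), coda /m/ ok → phonotactically legal
gjzud — violates constraint 3: syllable 1 onset /gjz/ has 3 consonants (> 2) → phonotactically illegal
je.jza — σ1 onset /j/, coda /∅/ ok; σ2 onset /jz/ (2C), coda /∅/ ok → phonotactically legal
dvu.gi — σ1 onset /dv/ (2C), coda /∅/ ok; σ2 onset /g/, coda /∅/ ok → phonotactically legal
jpa — σ1 onset /jp/ (2C), coda /∅/ ok → phonotactically legal

gjzud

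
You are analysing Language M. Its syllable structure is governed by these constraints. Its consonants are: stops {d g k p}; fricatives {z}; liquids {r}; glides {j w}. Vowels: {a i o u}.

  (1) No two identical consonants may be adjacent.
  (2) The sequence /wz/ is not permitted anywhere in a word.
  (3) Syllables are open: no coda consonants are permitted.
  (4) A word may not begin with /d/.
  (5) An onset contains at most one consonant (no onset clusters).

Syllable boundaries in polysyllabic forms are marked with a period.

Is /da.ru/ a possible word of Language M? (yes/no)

no

/da.ru/ — violates constraint 4: word begins with /d/ → phonotactically illegal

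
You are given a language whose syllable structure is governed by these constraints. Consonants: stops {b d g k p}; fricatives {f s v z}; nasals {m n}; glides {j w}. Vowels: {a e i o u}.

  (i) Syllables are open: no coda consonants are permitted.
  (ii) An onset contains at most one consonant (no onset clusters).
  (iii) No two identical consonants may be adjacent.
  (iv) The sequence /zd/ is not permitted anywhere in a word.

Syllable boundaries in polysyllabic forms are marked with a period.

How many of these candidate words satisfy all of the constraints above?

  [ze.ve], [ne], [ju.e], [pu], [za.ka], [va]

6

[ze.ve] — σ1 onset /z/, coda /∅/ ok; σ2 onset /v/, coda /∅/ ok → licit
[ne] — σ1 onset /n/, coda /∅/ ok → licit
[ju.e] — σ1 onset /j/, coda /∅/ ok; σ2 onset /∅/, coda /∅/ ok → licit
[pu] — σ1 onset /p/, coda /∅/ ok → licit
[za.ka] — σ1 onset /z/, coda /∅/ ok; σ2 onset /k/, coda /∅/ ok → licit
[va] — σ1 onset /v/, coda /∅/ ok → licit
Licit: [ze.ve], [ne], [ju.e], [pu], [za.ka], [va] → 6.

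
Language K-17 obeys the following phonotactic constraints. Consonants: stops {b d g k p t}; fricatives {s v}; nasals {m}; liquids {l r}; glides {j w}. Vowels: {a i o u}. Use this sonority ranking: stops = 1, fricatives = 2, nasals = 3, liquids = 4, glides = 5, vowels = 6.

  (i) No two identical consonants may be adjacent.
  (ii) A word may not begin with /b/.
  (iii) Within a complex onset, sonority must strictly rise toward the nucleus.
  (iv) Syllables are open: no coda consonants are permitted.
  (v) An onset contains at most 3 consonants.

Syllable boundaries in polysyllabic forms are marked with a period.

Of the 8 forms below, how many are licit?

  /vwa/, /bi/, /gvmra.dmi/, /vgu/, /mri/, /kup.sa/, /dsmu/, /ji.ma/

4

/vwa/ — σ1 onset /vw/ (2→5 rises), coda /∅/ ok → licit
/bi/ — violates constraint (ii): word begins with /b/ → illicit
/gvmra.dmi/ — violates constraint (v): syllable 1 onset /gvmr/ has 4 consonants (> 3) → illicit
/vgu/ — violates constraint (iii): syllable 1 onset /vg/: /v/ (fricative, 2) → /g/ (stop, 1) does not rise → illicit
/mri/ — σ1 onset /mr/ (3→4 rises), coda /∅/ ok → licit
/kup.sa/ — violates constraint (iv): syllable 1 coda /p/ has 1 consonant (> 0) → illicit
/dsmu/ — σ1 onset /dsm/ (1→2→3 rises), coda /∅/ ok → licit
/ji.ma/ — σ1 onset /j/, coda /∅/ ok; σ2 onset /m/, coda /∅/ ok → licit
Licit: /vwa/, /mri/, /dsmu/, /ji.ma/ → 4.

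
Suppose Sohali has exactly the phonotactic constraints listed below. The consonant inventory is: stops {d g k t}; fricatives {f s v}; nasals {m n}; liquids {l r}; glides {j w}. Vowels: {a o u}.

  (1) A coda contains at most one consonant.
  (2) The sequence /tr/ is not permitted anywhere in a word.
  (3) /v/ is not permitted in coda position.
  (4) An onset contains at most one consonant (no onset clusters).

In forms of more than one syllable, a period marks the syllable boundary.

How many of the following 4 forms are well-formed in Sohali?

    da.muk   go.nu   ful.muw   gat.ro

da.muk — σ1 onset /d/, coda /∅/ ok; σ2 onset /m/, coda /k/ ok → well-formed
go.nu — σ1 onset /g/, coda /∅/ ok; σ2 onset /n/, coda /∅/ ok → well-formed
ful.muw — σ1 onset /f/, coda /l/ ok; σ2 onset /m/, coda /w/ ok → well-formed
gat.ro — violates constraint 2: contains banned sequence /tr/ → ill-formed
Well-formed: da.muk, go.nu, ful.muw → 3.

3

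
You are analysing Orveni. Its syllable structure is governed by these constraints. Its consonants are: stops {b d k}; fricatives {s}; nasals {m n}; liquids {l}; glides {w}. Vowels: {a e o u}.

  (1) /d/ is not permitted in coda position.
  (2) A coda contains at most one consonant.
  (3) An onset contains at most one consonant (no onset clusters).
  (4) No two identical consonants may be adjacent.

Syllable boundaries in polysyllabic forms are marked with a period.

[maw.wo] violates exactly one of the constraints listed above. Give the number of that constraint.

4

[maw.wo]: adjacent identical consonants /ww/.
This is a violation of constraint 4: "No two identical consonants may be adjacent."
The remaining constraints (1, 2, 3) are satisfied.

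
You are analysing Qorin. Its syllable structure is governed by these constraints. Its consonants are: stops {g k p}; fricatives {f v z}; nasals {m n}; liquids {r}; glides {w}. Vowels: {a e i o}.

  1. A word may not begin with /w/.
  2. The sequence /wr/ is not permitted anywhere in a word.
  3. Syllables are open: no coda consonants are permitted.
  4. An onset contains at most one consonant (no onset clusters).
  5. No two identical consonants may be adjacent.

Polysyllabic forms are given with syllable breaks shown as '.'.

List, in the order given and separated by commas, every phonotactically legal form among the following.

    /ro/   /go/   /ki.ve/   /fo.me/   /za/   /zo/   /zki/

/ro/, /go/, /ki.ve/, /fo.me/, /za/, /zo/

/ro/ — σ1 onset /r/, coda /∅/ ok → phonotactically legal
/go/ — σ1 onset /g/, coda /∅/ ok → phonotactically legal
/ki.ve/ — σ1 onset /k/, coda /∅/ ok; σ2 onset /v/, coda /∅/ ok → phonotactically legal
/fo.me/ — σ1 onset /f/, coda /∅/ ok; σ2 onset /m/, coda /∅/ ok → phonotactically legal
/za/ — σ1 onset /z/, coda /∅/ ok → phonotactically legal
/zo/ — σ1 onset /z/, coda /∅/ ok → phonotactically legal
/zki/ — violates constraint 4: syllable 1 onset /zk/ has 2 consonants (> 1) → phonotactically illegal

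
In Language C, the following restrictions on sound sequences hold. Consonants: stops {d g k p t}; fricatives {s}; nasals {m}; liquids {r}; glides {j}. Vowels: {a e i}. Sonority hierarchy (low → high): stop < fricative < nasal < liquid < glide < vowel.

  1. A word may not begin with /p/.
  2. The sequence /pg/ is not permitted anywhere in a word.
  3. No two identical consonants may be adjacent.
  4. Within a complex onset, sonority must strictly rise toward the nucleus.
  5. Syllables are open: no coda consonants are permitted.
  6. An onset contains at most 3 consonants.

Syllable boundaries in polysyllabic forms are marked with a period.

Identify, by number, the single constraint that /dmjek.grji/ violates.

/dmjek.grji/: syllable 1 coda /k/ has 1 consonant (> 0).
This is a violation of constraint 5: "Syllables are open: no coda consonants are permitted."
The remaining constraints (1, 2, 3, 4, 6) are satisfied.

5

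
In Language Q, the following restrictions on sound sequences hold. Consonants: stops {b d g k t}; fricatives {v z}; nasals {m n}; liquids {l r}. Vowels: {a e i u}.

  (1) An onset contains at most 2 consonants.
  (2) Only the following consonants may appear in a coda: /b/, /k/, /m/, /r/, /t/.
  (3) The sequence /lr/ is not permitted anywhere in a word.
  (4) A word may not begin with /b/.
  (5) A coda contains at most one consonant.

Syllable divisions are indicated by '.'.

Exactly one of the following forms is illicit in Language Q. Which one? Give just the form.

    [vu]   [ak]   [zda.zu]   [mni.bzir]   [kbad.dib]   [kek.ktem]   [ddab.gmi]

[kbad.dib]

[vu] — σ1 onset /v/, coda /∅/ ok → licit
[ak] — σ1 onset /∅/, coda /k/ ok → licit
[zda.zu] — σ1 onset /zd/ (2C), coda /∅/ ok; σ2 onset /z/, coda /∅/ ok → licit
[mni.bzir] — σ1 onset /mn/ (2C), coda /∅/ ok; σ2 onset /bz/ (2C), coda /r/ ok → licit
[kbad.dib] — violates constraint 2: syllable 1 coda contains /d/, which is not a licensed coda consonant → illicit
[kek.ktem] — σ1 onset /k/, coda /k/ ok; σ2 onset /kt/ (2C), coda /m/ ok → licit
[ddab.gmi] — σ1 onset /dd/ (2C), coda /b/ ok; σ2 onset /gm/ (2C), coda /∅/ ok → licit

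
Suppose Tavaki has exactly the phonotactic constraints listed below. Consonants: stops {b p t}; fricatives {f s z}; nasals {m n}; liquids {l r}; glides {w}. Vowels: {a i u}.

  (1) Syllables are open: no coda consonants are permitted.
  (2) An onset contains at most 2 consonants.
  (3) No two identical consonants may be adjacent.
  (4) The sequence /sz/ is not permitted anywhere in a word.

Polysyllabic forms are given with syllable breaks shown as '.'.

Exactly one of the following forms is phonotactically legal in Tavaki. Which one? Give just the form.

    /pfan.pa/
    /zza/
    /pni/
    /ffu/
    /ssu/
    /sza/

/pfan.pa/ — violates constraint 1: syllable 1 coda /n/ has 1 consonant (> 0) → phonotactically illegal
/zza/ — violates constraint 3: adjacent identical consonants /zz/ → phonotactically illegal
/pni/ — σ1 onset /pn/ (2C), coda /∅/ ok → phonotactically legal
/ffu/ — violates constraint 3: adjacent identical consonants /ff/ → phonotactically illegal
/ssu/ — violates constraint 3: adjacent identical consonants /ss/ → phonotactically illegal
/sza/ — violates constraint 4: contains banned sequence /sz/ → phonotactically illegal

/pni/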